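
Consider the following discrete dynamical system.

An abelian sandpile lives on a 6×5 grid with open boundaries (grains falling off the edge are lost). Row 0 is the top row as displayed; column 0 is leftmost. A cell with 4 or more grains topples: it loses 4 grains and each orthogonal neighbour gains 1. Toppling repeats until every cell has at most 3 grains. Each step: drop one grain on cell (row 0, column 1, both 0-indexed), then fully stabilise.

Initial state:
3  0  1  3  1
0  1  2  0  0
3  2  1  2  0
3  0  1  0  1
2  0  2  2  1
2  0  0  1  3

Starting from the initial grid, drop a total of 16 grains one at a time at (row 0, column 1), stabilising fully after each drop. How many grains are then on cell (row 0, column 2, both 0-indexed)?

k=0  3  0  1  3  1
0  1  2  0  0
3  2  1  2  0
3  0  1  0  1
2  0  2  2  1
2  0  0  1  3
k=1  3  1  1  3  1
0  1  2  0  0
3  2  1  2  0
3  0  1  0  1
2  0  2  2  1
2  0  0  1  3
k=2  3  2  1  3  1
0  1  2  0  0
3  2  1  2  0
3  0  1  0  1
2  0  2  2  1
2  0  0  1  3
k=3  3  3  1  3  1
0  1  2  0  0
3  2  1  2  0
3  0  1  0  1
2  0  2  2  1
2  0  0  1  3
k=4  0  1  2  3  1
1  2  2  0  0
3  2  1  2  0
3  0  1  0  1
2  0  2  2  1
2  0  0  1  3
k=5  0  2  2  3  1
1  2  2  0  0
3  2  1  2  0
3  0  1  0  1
2  0  2  2  1
2  0  0  1  3
k=6  0  3  2  3  1
1  2  2  0  0
3  2  1  2  0
3  0  1  0  1
2  0  2  2  1
2  0  0  1  3
k=7  1  0  3  3  1
1  3  2  0  0
3  2  1  2  0
3  0  1  0  1
2  0  2  2  1
2  0  0  1  3
k=8  1  1  3  3  1
1  3  2  0  0
3  2  1  2  0
3  0  1  0  1
2  0  2  2  1
2  0  0  1  3
k=9  1  2  3  3  1
1  3  2  0  0
3  2  1  2  0
3  0  1  0  1
2  0  2  2  1
2  0  0  1  3
k=10  1  3  3  3  1
1  3  2  0  0
3  2  1  2  0
3  0  1  0  1
2  0  2  2  1
2  0  0  1  3
k=11  2  2  2  0  2
2  1  0  2  0
3  3  2  2  0
3  0  1  0  1
2  0  2  2  1
2  0  0  1  3
k=12  2  3  2  0  2
2  1  0  2  0
3  3  2  2  0
3  0  1  0  1
2  0  2  2  1
2  0  0  1  3
k=13  3  0  3  0  2
2  2  0  2  0
3  3  2  2  0
3  0  1  0  1
2  0  2  2  1
2  0  0  1  3
k=14  3  1  3  0  2
2  2  0  2  0
3  3  2  2  0
3  0  1  0  1
2  0  2  2  1
2  0  0  1  3
k=15  3  2  3  0  2
2  2  0  2  0
3  3  2  2  0
3  0  1  0  1
2  0  2  2  1
2  0  0  1  3
k=16  3  3  3  0  2
2  2  0  2  0
3  3  2  2  0
3  0  1  0  1
2  0  2  2  1
2  0  0  1  3

3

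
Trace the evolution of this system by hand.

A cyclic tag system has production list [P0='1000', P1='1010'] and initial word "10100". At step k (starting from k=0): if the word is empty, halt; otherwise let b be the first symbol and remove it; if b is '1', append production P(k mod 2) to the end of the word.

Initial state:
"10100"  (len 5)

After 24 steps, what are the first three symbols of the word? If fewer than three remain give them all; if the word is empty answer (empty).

010

[0] "10100"  (len 5)
[1] "01001000"  (len 8)
[2] "1001000"  (len 7)
[3] "0010001000"  (len 10)
[4] "010001000"  (len 9)
[5] "10001000"  (len 8)
[6] "00010001010"  (len 11)
[7] "0010001010"  (len 10)
[8] "010001010"  (len 9)
[9] "10001010"  (len 8)
[10] "00010101010"  (len 11)
[11] "0010101010"  (len 10)
[12] "010101010"  (len 9)
[13] "10101010"  (len 8)
[14] "01010101010"  (len 11)
[15] "1010101010"  (len 10)
[16] "0101010101010"  (len 13)
[17] "101010101010"  (len 12)
[18] "010101010101010"  (len 15)
[19] "10101010101010"  (len 14)
[20] "01010101010101010"  (len 17)
[21] "1010101010101010"  (len 16)
[22] "0101010101010101010"  (len 19)
[23] "101010101010101010"  (len 18)
[24] "010101010101010101010"  (len 21)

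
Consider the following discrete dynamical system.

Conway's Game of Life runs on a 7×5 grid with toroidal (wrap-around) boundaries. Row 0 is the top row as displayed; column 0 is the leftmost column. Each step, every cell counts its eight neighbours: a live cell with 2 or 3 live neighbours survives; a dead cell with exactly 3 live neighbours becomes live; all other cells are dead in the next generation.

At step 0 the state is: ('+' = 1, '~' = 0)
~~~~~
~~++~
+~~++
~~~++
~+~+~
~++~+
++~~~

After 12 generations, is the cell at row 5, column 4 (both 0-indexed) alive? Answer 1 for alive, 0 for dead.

step 0: ~~~~~
~~++~
+~~++
~~~++
~+~+~
~++~+
++~~~
step 1: ~++~~
~~++~
+~~~~
~~~~~
~+~~~
~~~++
+++~~
step 2: +~~~~
~~++~
~~~~~
~~~~~
~~~~~
~~~++
+~~~+
step 3: ++~+~
~~~~~
~~~~~
~~~~~
~~~~~
+~~++
+~~+~
step 4: +++~~
~~~~~
~~~~~
~~~~~
~~~~+
+~~+~
~~~+~
step 5: ~++~~
~+~~~
~~~~~
~~~~~
~~~~+
~~~+~
+~~+~
step 6: +++~~
~++~~
~~~~~
~~~~~
~~~~~
~~~+~
~+~++
step 7: ~~~~+
+~+~~
~~~~~
~~~~~
~~~~~
~~+++
~+~++
step 8: ~++~+
~~~~~
~~~~~
~~~~~
~~~+~
+~+~+
~~~~~
step 9: ~~~~~
~~~~~
~~~~~
~~~~~
~~~++
~~~++
~~+~+
step 10: ~~~~~
~~~~~
~~~~~
~~~~~
~~~++
+~+~~
~~~~+
step 11: ~~~~~
~~~~~
~~~~~
~~~~~
~~~++
+~~~~
~~~~~
step 12: ~~~~~
~~~~~
~~~~~
~~~~~
~~~~+
~~~~+
~~~~~

1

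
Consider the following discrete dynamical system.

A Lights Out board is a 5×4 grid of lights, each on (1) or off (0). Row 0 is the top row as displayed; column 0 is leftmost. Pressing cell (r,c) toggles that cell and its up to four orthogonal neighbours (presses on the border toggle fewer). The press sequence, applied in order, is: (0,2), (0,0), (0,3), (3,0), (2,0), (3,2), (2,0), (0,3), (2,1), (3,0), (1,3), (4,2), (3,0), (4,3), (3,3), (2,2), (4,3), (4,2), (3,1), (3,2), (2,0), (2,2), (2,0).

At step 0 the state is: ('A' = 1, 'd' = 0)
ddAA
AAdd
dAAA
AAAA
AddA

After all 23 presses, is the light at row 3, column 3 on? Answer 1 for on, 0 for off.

k=0  ddAA
AAdd
dAAA
AAAA
AddA
k=1  dAdd
AAAd
dAAA
AAAA
AddA
k=2  Addd
dAAd
dAAA
AAAA
AddA
k=3  AdAA
dAAA
dAAA
AAAA
AddA
k=4  AdAA
dAAA
AAAA
ddAA
dddA
k=5  AdAA
AAAA
ddAA
AdAA
dddA
k=6  AdAA
AAAA
dddA
AAdd
ddAA
k=7  AdAA
dAAA
AAdA
dAdd
ddAA
k=8  Addd
dAAd
AAdA
dAdd
ddAA
k=9  Addd
ddAd
ddAA
dddd
ddAA
k=10  Addd
ddAd
AdAA
AAdd
AdAA
k=11  AddA
dddA
AdAd
AAdd
AdAA
k=12  AddA
dddA
AdAd
AAAd
AAdd
k=13  AddA
dddA
ddAd
ddAd
dAdd
k=14  AddA
dddA
ddAd
ddAA
dAAA
k=15  AddA
dddA
ddAA
dddd
dAAd
k=16  AddA
ddAA
dAdd
ddAd
dAAd
k=17  AddA
ddAA
dAdd
ddAA
dAdA
k=18  AddA
ddAA
dAdd
dddA
ddAd
k=19  AddA
ddAA
dddd
AAAA
dAAd
k=20  AddA
ddAA
ddAd
Addd
dAdd
k=21  AddA
AdAA
AAAd
dddd
dAdd
k=22  AddA
AddA
AddA
ddAd
dAdd
k=23  AddA
dddA
dAdA
AdAd
dAdd

0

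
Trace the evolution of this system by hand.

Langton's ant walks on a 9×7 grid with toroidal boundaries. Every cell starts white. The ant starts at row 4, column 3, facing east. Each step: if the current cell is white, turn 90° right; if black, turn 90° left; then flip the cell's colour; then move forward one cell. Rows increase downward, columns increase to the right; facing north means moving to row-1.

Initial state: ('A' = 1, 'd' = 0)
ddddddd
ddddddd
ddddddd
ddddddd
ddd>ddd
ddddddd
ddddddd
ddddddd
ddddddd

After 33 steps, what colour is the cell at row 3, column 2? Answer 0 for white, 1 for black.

0) ddddddd
ddddddd
ddddddd
ddddddd
ddd>ddd
ddddddd
ddddddd
ddddddd
ddddddd
1) ddddddd
ddddddd
ddddddd
ddddddd
dddAddd
dddvddd
ddddddd
ddddddd
ddddddd
2) ddddddd
ddddddd
ddddddd
ddddddd
dddAddd
dd<Addd
ddddddd
ddddddd
ddddddd
3) ddddddd
ddddddd
ddddddd
ddddddd
dd^Addd
ddAAddd
ddddddd
ddddddd
ddddddd
4) ddddddd
ddddddd
ddddddd
ddddddd
ddA>ddd
ddAAddd
ddddddd
ddddddd
ddddddd
5) ddddddd
ddddddd
ddddddd
ddd^ddd
ddAdddd
ddAAddd
ddddddd
ddddddd
ddddddd
6) ddddddd
ddddddd
ddddddd
dddA>dd
ddAdddd
ddAAddd
ddddddd
ddddddd
ddddddd
7) ddddddd
ddddddd
ddddddd
dddAAdd
ddAdvdd
ddAAddd
ddddddd
ddddddd
ddddddd
8) ddddddd
ddddddd
ddddddd
dddAAdd
ddA<Add
ddAAddd
ddddddd
ddddddd
ddddddd
9) ddddddd
ddddddd
ddddddd
ddd^Add
ddAAAdd
ddAAddd
ddddddd
ddddddd
ddddddd
10) ddddddd
ddddddd
ddddddd
dd<dAdd
ddAAAdd
ddAAddd
ddddddd
ddddddd
ddddddd
11) ddddddd
ddddddd
dd^dddd
ddAdAdd
ddAAAdd
ddAAddd
ddddddd
ddddddd
ddddddd
12) ddddddd
ddddddd
ddA>ddd
ddAdAdd
ddAAAdd
ddAAddd
ddddddd
ddddddd
ddddddd
13) ddddddd
ddddddd
ddAAddd
ddAvAdd
ddAAAdd
ddAAddd
ddddddd
ddddddd
ddddddd
14) ddddddd
ddddddd
ddAAddd
dd<AAdd
ddAAAdd
ddAAddd
ddddddd
ddddddd
ddddddd
15) ddddddd
ddddddd
ddAAddd
dddAAdd
ddvAAdd
ddAAddd
ddddddd
ddddddd
ddddddd
16) ddddddd
ddddddd
ddAAddd
dddAAdd
ddd>Add
ddAAddd
ddddddd
ddddddd
ddddddd
17) ddddddd
ddddddd
ddAAddd
ddd^Add
ddddAdd
ddAAddd
ddddddd
ddddddd
ddddddd
18) ddddddd
ddddddd
ddAAddd
dd<dAdd
ddddAdd
ddAAddd
ddddddd
ddddddd
ddddddd
19) ddddddd
ddddddd
dd^Addd
ddAdAdd
ddddAdd
ddAAddd
ddddddd
ddddddd
ddddddd
20) ddddddd
ddddddd
d<dAddd
ddAdAdd
ddddAdd
ddAAddd
ddddddd
ddddddd
ddddddd
21) ddddddd
d^ddddd
dAdAddd
ddAdAdd
ddddAdd
ddAAddd
ddddddd
ddddddd
ddddddd
22) ddddddd
dA>dddd
dAdAddd
ddAdAdd
ddddAdd
ddAAddd
ddddddd
ddddddd
ddddddd
23) ddddddd
dAAdddd
dAvAddd
ddAdAdd
ddddAdd
ddAAddd
ddddddd
ddddddd
ddddddd
24) ddddddd
dAAdddd
d<AAddd
ddAdAdd
ddddAdd
ddAAddd
ddddddd
ddddddd
ddddddd
25) ddddddd
dAAdddd
ddAAddd
dvAdAdd
ddddAdd
ddAAddd
ddddddd
ddddddd
ddddddd
26) ddddddd
dAAdddd
ddAAddd
<AAdAdd
ddddAdd
ddAAddd
ddddddd
ddddddd
ddddddd
27) ddddddd
dAAdddd
^dAAddd
AAAdAdd
ddddAdd
ddAAddd
ddddddd
ddddddd
ddddddd
28) ddddddd
dAAdddd
A>AAddd
AAAdAdd
ddddAdd
ddAAddd
ddddddd
ddddddd
ddddddd
29) ddddddd
dAAdddd
AAAAddd
AvAdAdd
ddddAdd
ddAAddd
ddddddd
ddddddd
ddddddd
30) ddddddd
dAAdddd
AAAAddd
Ad>dAdd
ddddAdd
ddAAddd
ddddddd
ddddddd
ddddddd
31) ddddddd
dAAdddd
AA^Addd
AdddAdd
ddddAdd
ddAAddd
ddddddd
ddddddd
ddddddd
32) ddddddd
dAAdddd
A<dAddd
AdddAdd
ddddAdd
ddAAddd
ddddddd
ddddddd
ddddddd
33) ddddddd
dAAdddd
AddAddd
AvddAdd
ddddAdd
ddAAddd
ddddddd
ddddddd
ddddddd

0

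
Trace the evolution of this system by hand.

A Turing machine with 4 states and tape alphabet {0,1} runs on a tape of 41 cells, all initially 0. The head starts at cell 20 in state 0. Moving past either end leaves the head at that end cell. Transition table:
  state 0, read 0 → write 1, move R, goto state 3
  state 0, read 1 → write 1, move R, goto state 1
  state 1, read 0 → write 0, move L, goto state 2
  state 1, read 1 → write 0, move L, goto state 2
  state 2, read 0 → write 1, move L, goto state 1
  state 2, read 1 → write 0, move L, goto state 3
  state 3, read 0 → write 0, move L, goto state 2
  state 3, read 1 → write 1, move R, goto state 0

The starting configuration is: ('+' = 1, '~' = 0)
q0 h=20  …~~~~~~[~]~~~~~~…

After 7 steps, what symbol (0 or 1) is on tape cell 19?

0

gen 0: q0 h=20  …~~~~~~[~]~~~~~~…
gen 1: q3 h=21  …~~~~~+[~]~~~~~~…
gen 2: q2 h=20  …~~~~~~[+]~~~~~~…
gen 3: q3 h=19  …~~~~~~[~]~~~~~~…
gen 4: q2 h=18  …~~~~~~[~]~~~~~~…
gen 5: q1 h=17  …~~~~~~[~]+~~~~~…
gen 6: q2 h=16  …~~~~~~[~]~+~~~~…
gen 7: q1 h=15  …~~~~~~[~]+~+~~~…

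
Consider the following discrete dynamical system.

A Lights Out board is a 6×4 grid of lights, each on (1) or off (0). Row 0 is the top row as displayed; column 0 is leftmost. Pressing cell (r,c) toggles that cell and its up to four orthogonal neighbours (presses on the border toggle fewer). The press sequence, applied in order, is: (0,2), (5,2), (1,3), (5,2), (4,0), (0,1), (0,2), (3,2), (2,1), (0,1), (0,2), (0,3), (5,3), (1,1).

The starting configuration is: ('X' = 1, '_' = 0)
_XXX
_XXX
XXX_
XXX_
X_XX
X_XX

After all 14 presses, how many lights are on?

t=0: _XXX
_XXX
XXX_
XXX_
X_XX
X_XX
t=1: ____
_X_X
XXX_
XXX_
X_XX
X_XX
t=2: ____
_X_X
XXX_
XXX_
X__X
XX__
t=3: ___X
_XX_
XXXX
XXX_
X__X
XX__
t=4: ___X
_XX_
XXXX
XXX_
X_XX
X_XX
t=5: ___X
_XX_
XXXX
_XX_
_XXX
__XX
t=6: XXXX
__X_
XXXX
_XX_
_XXX
__XX
t=7: X___
____
XXXX
_XX_
_XXX
__XX
t=8: X___
____
XX_X
___X
_X_X
__XX
t=9: X___
_X__
__XX
_X_X
_X_X
__XX
t=10: _XX_
____
__XX
_X_X
_X_X
__XX
t=11: ___X
__X_
__XX
_X_X
_X_X
__XX
t=12: __X_
__XX
__XX
_X_X
_X_X
__XX
t=13: __X_
__XX
__XX
_X_X
_X__
____
t=14: _XX_
XX_X
_XXX
_X_X
_X__
____

11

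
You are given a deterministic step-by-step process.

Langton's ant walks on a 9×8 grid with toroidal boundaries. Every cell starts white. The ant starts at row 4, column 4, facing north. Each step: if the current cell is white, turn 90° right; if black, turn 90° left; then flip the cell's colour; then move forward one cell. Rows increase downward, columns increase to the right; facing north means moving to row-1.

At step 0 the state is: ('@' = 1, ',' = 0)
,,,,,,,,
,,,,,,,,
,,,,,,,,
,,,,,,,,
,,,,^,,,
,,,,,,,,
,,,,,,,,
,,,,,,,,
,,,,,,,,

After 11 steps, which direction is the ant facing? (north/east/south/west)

west

gen 0: ,,,,,,,,
,,,,,,,,
,,,,,,,,
,,,,,,,,
,,,,^,,,
,,,,,,,,
,,,,,,,,
,,,,,,,,
,,,,,,,,
gen 1: ,,,,,,,,
,,,,,,,,
,,,,,,,,
,,,,,,,,
,,,,@>,,
,,,,,,,,
,,,,,,,,
,,,,,,,,
,,,,,,,,
gen 2: ,,,,,,,,
,,,,,,,,
,,,,,,,,
,,,,,,,,
,,,,@@,,
,,,,,v,,
,,,,,,,,
,,,,,,,,
,,,,,,,,
gen 3: ,,,,,,,,
,,,,,,,,
,,,,,,,,
,,,,,,,,
,,,,@@,,
,,,,<@,,
,,,,,,,,
,,,,,,,,
,,,,,,,,
gen 4: ,,,,,,,,
,,,,,,,,
,,,,,,,,
,,,,,,,,
,,,,^@,,
,,,,@@,,
,,,,,,,,
,,,,,,,,
,,,,,,,,
gen 5: ,,,,,,,,
,,,,,,,,
,,,,,,,,
,,,,,,,,
,,,<,@,,
,,,,@@,,
,,,,,,,,
,,,,,,,,
,,,,,,,,
gen 6: ,,,,,,,,
,,,,,,,,
,,,,,,,,
,,,^,,,,
,,,@,@,,
,,,,@@,,
,,,,,,,,
,,,,,,,,
,,,,,,,,
gen 7: ,,,,,,,,
,,,,,,,,
,,,,,,,,
,,,@>,,,
,,,@,@,,
,,,,@@,,
,,,,,,,,
,,,,,,,,
,,,,,,,,
gen 8: ,,,,,,,,
,,,,,,,,
,,,,,,,,
,,,@@,,,
,,,@v@,,
,,,,@@,,
,,,,,,,,
,,,,,,,,
,,,,,,,,
gen 9: ,,,,,,,,
,,,,,,,,
,,,,,,,,
,,,@@,,,
,,,<@@,,
,,,,@@,,
,,,,,,,,
,,,,,,,,
,,,,,,,,
gen 10: ,,,,,,,,
,,,,,,,,
,,,,,,,,
,,,@@,,,
,,,,@@,,
,,,v@@,,
,,,,,,,,
,,,,,,,,
,,,,,,,,
gen 11: ,,,,,,,,
,,,,,,,,
,,,,,,,,
,,,@@,,,
,,,,@@,,
,,<@@@,,
,,,,,,,,
,,,,,,,,
,,,,,,,,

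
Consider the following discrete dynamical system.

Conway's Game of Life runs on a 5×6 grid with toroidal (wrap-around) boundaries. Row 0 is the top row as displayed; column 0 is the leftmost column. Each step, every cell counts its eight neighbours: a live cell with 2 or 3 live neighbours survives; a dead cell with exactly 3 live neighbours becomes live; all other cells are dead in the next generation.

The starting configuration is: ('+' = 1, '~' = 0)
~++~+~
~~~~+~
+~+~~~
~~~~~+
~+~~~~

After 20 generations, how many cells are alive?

0) ~++~+~
~~~~+~
+~+~~~
~~~~~+
~+~~~~
1) ~+++~~
~~+~~+
~~~~~+
++~~~~
+++~~~
2) ~~~+~~
+++++~
~+~~~+
~~+~~+
~~~+~~
3) ~+~~~~
++~+++
~~~~~+
+~+~+~
~~+++~
4) ~+~~~~
~++~++
~~+~~~
~++~+~
~~+~++
5) ~+~~~~
++++~~
+~~~++
~++~++
+~+~++
6) ~~~~+~
~~+++~
~~~~~~
~~+~~~
~~+~+~
7) ~~+~++
~~~++~
~~+~~~
~~~+~~
~~~~~~
8) ~~~~++
~~+~++
~~+~+~
~~~~~~
~~~++~
9) ~~~~~~
~~~~~~
~~~~++
~~~~+~
~~~+++
10) ~~~~+~
~~~~~~
~~~~++
~~~~~~
~~~+++
11) ~~~+++
~~~~++
~~~~~~
~~~+~~
~~~+++
12) +~~~~~
~~~+~+
~~~~+~
~~~+~~
~~+~~+
13) +~~~++
~~~~++
~~~++~
~~~++~
~~~~~~
14) +~~~+~
+~~~~~
~~~~~~
~~~++~
~~~+~~
15) ~~~~~+
~~~~~+
~~~~~~
~~~++~
~~~+~+
16) +~~~~+
~~~~~~
~~~~+~
~~~++~
~~~+~+
17) +~~~++
~~~~~+
~~~++~
~~~+~+
+~~+~+
18) ~~~~~~
+~~+~~
~~~+~+
+~++~+
~~~+~~
19) ~~~~~~
~~~~+~
~+~+~+
+~++~+
~~+++~
20) ~~~~+~
~~~~+~
~+~+~+
+~~~~+
~++~++

11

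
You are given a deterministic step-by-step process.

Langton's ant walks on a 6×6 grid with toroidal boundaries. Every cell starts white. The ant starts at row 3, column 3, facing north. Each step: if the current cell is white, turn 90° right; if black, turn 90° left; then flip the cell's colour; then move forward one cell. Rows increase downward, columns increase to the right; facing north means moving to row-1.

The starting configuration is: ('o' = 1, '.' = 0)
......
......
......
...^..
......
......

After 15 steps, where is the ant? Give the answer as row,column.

0) ......
......
......
...^..
......
......
1) ......
......
......
...o>.
......
......
2) ......
......
......
...oo.
....v.
......
3) ......
......
......
...oo.
...<o.
......
4) ......
......
......
...^o.
...oo.
......
5) ......
......
......
..<.o.
...oo.
......
6) ......
......
..^...
..o.o.
...oo.
......
7) ......
......
..o>..
..o.o.
...oo.
......
8) ......
......
..oo..
..ovo.
...oo.
......
9) ......
......
..oo..
..<oo.
...oo.
......
10) ......
......
..oo..
...oo.
..voo.
......
11) ......
......
..oo..
...oo.
.<ooo.
......
12) ......
......
..oo..
.^.oo.
.oooo.
......
13) ......
......
..oo..
.o>oo.
.oooo.
......
14) ......
......
..oo..
.oooo.
.ovoo.
......
15) ......
......
..oo..
.oooo.
.o.>o.
......

4,3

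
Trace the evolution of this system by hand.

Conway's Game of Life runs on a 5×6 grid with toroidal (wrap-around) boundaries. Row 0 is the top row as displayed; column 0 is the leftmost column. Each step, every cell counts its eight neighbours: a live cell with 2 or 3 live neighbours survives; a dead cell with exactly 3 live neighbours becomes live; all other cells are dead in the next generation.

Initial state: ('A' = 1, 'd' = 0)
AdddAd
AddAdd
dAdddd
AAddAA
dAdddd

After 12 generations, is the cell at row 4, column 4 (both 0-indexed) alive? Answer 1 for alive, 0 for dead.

0) AdddAd
AddAdd
dAdddd
AAddAA
dAdddd
1) AAdddA
AAdddA
dAAdAd
dAAddA
dAddAd
2) ddAdAd
ddddAd
dddAAd
ddddAA
ddddAd
3) ddddAA
ddddAA
dddAdd
dddddA
ddddAd
4) dddAdd
dddAdA
dddddA
ddddAd
ddddAd
5) dddAdd
dddddd
dddddA
ddddAA
dddAAd
6) dddAAd
dddddd
ddddAA
dddAdA
dddAdA
7) dddAAd
dddAdA
ddddAA
AddAdA
ddAAdA
8) dddddA
dddAdA
dddAdd
AdAAdd
AdAddA
9) dddddA
dddddd
dddAdd
AdAAAA
AdAAAA
10) AddAdA
dddddd
ddAAdA
Addddd
ddAddd
11) dddddd
AdAAdA
dddddd
dAAAdd
AAdddA
12) ddAdAd
dddddd
AdddAd
dAAddd
AAdddd

0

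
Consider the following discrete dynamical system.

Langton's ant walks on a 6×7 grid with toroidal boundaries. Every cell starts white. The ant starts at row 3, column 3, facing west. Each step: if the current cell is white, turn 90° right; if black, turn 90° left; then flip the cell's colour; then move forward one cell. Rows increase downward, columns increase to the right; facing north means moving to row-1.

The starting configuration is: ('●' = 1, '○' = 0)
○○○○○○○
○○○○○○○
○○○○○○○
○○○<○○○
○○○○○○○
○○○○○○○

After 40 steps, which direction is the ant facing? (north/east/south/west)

t=0: ○○○○○○○
○○○○○○○
○○○○○○○
○○○<○○○
○○○○○○○
○○○○○○○
t=1: ○○○○○○○
○○○○○○○
○○○^○○○
○○○●○○○
○○○○○○○
○○○○○○○
t=2: ○○○○○○○
○○○○○○○
○○○●>○○
○○○●○○○
○○○○○○○
○○○○○○○
t=3: ○○○○○○○
○○○○○○○
○○○●●○○
○○○●v○○
○○○○○○○
○○○○○○○
t=4: ○○○○○○○
○○○○○○○
○○○●●○○
○○○<●○○
○○○○○○○
○○○○○○○
t=5: ○○○○○○○
○○○○○○○
○○○●●○○
○○○○●○○
○○○v○○○
○○○○○○○
t=6: ○○○○○○○
○○○○○○○
○○○●●○○
○○○○●○○
○○<●○○○
○○○○○○○
t=7: ○○○○○○○
○○○○○○○
○○○●●○○
○○^○●○○
○○●●○○○
○○○○○○○
t=8: ○○○○○○○
○○○○○○○
○○○●●○○
○○●>●○○
○○●●○○○
○○○○○○○
t=9: ○○○○○○○
○○○○○○○
○○○●●○○
○○●●●○○
○○●v○○○
○○○○○○○
t=10: ○○○○○○○
○○○○○○○
○○○●●○○
○○●●●○○
○○●○>○○
○○○○○○○
t=11: ○○○○○○○
○○○○○○○
○○○●●○○
○○●●●○○
○○●○●○○
○○○○v○○
t=12: ○○○○○○○
○○○○○○○
○○○●●○○
○○●●●○○
○○●○●○○
○○○<●○○
t=13: ○○○○○○○
○○○○○○○
○○○●●○○
○○●●●○○
○○●^●○○
○○○●●○○
t=14: ○○○○○○○
○○○○○○○
○○○●●○○
○○●●●○○
○○●●>○○
○○○●●○○
t=15: ○○○○○○○
○○○○○○○
○○○●●○○
○○●●^○○
○○●●○○○
○○○●●○○
t=16: ○○○○○○○
○○○○○○○
○○○●●○○
○○●<○○○
○○●●○○○
○○○●●○○
t=17: ○○○○○○○
○○○○○○○
○○○●●○○
○○●○○○○
○○●v○○○
○○○●●○○
t=18: ○○○○○○○
○○○○○○○
○○○●●○○
○○●○○○○
○○●○>○○
○○○●●○○
t=19: ○○○○○○○
○○○○○○○
○○○●●○○
○○●○○○○
○○●○●○○
○○○●v○○
t=20: ○○○○○○○
○○○○○○○
○○○●●○○
○○●○○○○
○○●○●○○
○○○●○>○
t=21: ○○○○○v○
○○○○○○○
○○○●●○○
○○●○○○○
○○●○●○○
○○○●○●○
t=22: ○○○○<●○
○○○○○○○
○○○●●○○
○○●○○○○
○○●○●○○
○○○●○●○
t=23: ○○○○●●○
○○○○○○○
○○○●●○○
○○●○○○○
○○●○●○○
○○○●^●○
t=24: ○○○○●●○
○○○○○○○
○○○●●○○
○○●○○○○
○○●○●○○
○○○●●>○
t=25: ○○○○●●○
○○○○○○○
○○○●●○○
○○●○○○○
○○●○●^○
○○○●●○○
t=26: ○○○○●●○
○○○○○○○
○○○●●○○
○○●○○○○
○○●○●●>
○○○●●○○
t=27: ○○○○●●○
○○○○○○○
○○○●●○○
○○●○○○○
○○●○●●●
○○○●●○v
t=28: ○○○○●●○
○○○○○○○
○○○●●○○
○○●○○○○
○○●○●●●
○○○●●<●
t=29: ○○○○●●○
○○○○○○○
○○○●●○○
○○●○○○○
○○●○●^●
○○○●●●●
t=30: ○○○○●●○
○○○○○○○
○○○●●○○
○○●○○○○
○○●○<○●
○○○●●●●
t=31: ○○○○●●○
○○○○○○○
○○○●●○○
○○●○○○○
○○●○○○●
○○○●v●●
t=32: ○○○○●●○
○○○○○○○
○○○●●○○
○○●○○○○
○○●○○○●
○○○●○>●
t=33: ○○○○●●○
○○○○○○○
○○○●●○○
○○●○○○○
○○●○○^●
○○○●○○●
t=34: ○○○○●●○
○○○○○○○
○○○●●○○
○○●○○○○
○○●○○●>
○○○●○○●
t=35: ○○○○●●○
○○○○○○○
○○○●●○○
○○●○○○^
○○●○○●○
○○○●○○●
t=36: ○○○○●●○
○○○○○○○
○○○●●○○
>○●○○○●
○○●○○●○
○○○●○○●
t=37: ○○○○●●○
○○○○○○○
○○○●●○○
●○●○○○●
v○●○○●○
○○○●○○●
t=38: ○○○○●●○
○○○○○○○
○○○●●○○
●○●○○○●
●○●○○●<
○○○●○○●
t=39: ○○○○●●○
○○○○○○○
○○○●●○○
●○●○○○^
●○●○○●●
○○○●○○●
t=40: ○○○○●●○
○○○○○○○
○○○●●○○
●○●○○<○
●○●○○●●
○○○●○○●

west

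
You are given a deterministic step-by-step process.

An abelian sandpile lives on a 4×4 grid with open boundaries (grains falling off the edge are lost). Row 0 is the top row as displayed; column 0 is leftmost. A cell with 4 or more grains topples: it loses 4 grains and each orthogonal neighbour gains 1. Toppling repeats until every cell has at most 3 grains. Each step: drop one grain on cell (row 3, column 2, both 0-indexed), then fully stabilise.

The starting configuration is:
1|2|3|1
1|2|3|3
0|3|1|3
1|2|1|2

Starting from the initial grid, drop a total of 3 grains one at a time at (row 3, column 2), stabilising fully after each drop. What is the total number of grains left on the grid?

[0] 1|2|3|1
1|2|3|3
0|3|1|3
1|2|1|2
[1] 1|2|3|1
1|2|3|3
0|3|1|3
1|2|2|2
[2] 1|2|3|1
1|2|3|3
0|3|1|3
1|2|3|2
[3] 1|2|3|1
1|2|3|3
0|3|2|3
1|3|0|3

31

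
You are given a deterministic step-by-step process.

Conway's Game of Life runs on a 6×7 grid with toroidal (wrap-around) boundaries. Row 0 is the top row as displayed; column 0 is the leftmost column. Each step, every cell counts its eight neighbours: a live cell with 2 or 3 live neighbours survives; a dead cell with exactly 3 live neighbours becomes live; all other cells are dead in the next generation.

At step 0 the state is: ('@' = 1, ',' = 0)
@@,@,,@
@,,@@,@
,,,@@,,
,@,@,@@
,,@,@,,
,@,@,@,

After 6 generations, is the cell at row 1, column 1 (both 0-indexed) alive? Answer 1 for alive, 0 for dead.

k=0  @@,@,,@
@,,@@,@
,,,@@,,
,@,@,@@
,,@,@,,
,@,@,@,
k=1  ,@,@,,,
,@,,,,@
,,,,,,,
,,,,,@,
@@,,,,@
,@,@,@@
k=2  ,@,,@@@
@,@,,,,
,,,,,,,
@,,,,,@
,@@,@,,
,@,,@@@
k=3  ,@@@@,,
@@,,,@@
@@,,,,@
@@,,,,,
,@@@@,,
,@,,,,@
k=4  ,,,@@,,
,,,@@@,
,,@,,@,
,,,@,,@
,,,@,,,
,,,,,@,
k=5  ,,,@,,,
,,@,,@,
,,@,,@@
,,@@@,,
,,,,@,,
,,,@,,,
k=6  ,,@@@,,
,,@@@@@
,@@,,@@
,,@,@,,
,,@,@,,
,,,@@,,

0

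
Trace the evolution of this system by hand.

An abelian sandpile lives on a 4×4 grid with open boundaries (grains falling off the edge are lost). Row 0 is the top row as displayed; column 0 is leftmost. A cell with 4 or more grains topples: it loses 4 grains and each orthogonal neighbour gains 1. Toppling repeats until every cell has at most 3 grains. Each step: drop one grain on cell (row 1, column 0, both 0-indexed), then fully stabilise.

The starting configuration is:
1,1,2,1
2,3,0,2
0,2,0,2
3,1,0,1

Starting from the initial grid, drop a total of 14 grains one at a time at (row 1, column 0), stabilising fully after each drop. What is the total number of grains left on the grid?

0) 1,1,2,1
2,3,0,2
0,2,0,2
3,1,0,1
1) 1,1,2,1
3,3,0,2
0,2,0,2
3,1,0,1
2) 2,2,2,1
1,0,1,2
1,3,0,2
3,1,0,1
3) 2,2,2,1
2,0,1,2
1,3,0,2
3,1,0,1
4) 2,2,2,1
3,0,1,2
1,3,0,2
3,1,0,1
5) 3,2,2,1
0,1,1,2
2,3,0,2
3,1,0,1
6) 3,2,2,1
1,1,1,2
2,3,0,2
3,1,0,1
7) 3,2,2,1
2,1,1,2
2,3,0,2
3,1,0,1
8) 3,2,2,1
3,1,1,2
2,3,0,2
3,1,0,1
9) 0,3,2,1
1,2,1,2
3,3,0,2
3,1,0,1
10) 0,3,2,1
2,2,1,2
3,3,0,2
3,1,0,1
11) 0,3,2,1
3,2,1,2
3,3,0,2
3,1,0,1
12) 2,0,3,1
2,1,2,2
2,1,1,2
0,3,0,1
13) 2,0,3,1
3,1,2,2
2,1,1,2
0,3,0,1
14) 3,0,3,1
0,2,2,2
3,1,1,2
0,3,0,1

24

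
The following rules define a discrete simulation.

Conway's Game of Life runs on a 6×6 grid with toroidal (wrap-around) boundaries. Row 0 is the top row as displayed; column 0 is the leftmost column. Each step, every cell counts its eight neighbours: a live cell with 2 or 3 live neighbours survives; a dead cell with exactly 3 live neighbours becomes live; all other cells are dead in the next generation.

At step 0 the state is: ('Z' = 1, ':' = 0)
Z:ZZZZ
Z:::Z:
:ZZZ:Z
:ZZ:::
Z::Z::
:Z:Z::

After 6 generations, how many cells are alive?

k=0  Z:ZZZZ
Z:::Z:
:ZZZ:Z
:ZZ:::
Z::Z::
:Z:Z::
k=1  Z:Z:::
::::::
:::ZZZ
::::Z:
Z::Z::
:Z::::
k=2  :Z::::
:::ZZZ
:::ZZZ
::::::
::::::
ZZZ:::
k=3  :Z:ZZZ
Z:ZZ:Z
:::Z:Z
::::Z:
:Z::::
ZZZ:::
k=4  ::::::
:Z::::
Z:ZZ:Z
::::Z:
ZZZ:::
:::ZZZ
k=5  ::::Z:
ZZZ:::
ZZZZZZ
::::Z:
ZZZ:::
ZZZZZZ
k=6  ::::Z:
::::::
::::Z:
::::Z:
::::::
::::Z:

4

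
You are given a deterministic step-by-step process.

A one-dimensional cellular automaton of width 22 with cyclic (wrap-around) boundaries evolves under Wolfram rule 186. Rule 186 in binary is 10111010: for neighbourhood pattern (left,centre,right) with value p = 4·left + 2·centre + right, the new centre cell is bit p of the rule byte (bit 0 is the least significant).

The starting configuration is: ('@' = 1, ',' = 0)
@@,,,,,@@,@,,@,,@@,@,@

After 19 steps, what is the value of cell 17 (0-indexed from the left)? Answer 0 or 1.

gen 0: @@,,,,,@@,@,,@,,@@,@,@
gen 1: @,@,,,@@,@,@@,@@@,@,@@
gen 2: ,@,@,@@,@,@@,@@@,@,@@@
gen 3: @,@,@@,@,@@,@@@,@,@@@,
gen 4: ,@,@@,@,@@,@@@,@,@@@,@
gen 5: @,@@,@,@@,@@@,@,@@@,@,
gen 6: ,@@,@,@@,@@@,@,@@@,@,@
gen 7: @@,@,@@,@@@,@,@@@,@,@,
gen 8: @,@,@@,@@@,@,@@@,@,@,@
gen 9: ,@,@@,@@@,@,@@@,@,@,@@
gen 10: @,@@,@@@,@,@@@,@,@,@@,
gen 11: ,@@,@@@,@,@@@,@,@,@@,@
gen 12: @@,@@@,@,@@@,@,@,@@,@,
gen 13: @,@@@,@,@@@,@,@,@@,@,@
gen 14: ,@@@,@,@@@,@,@,@@,@,@@
gen 15: @@@,@,@@@,@,@,@@,@,@@,
gen 16: @@,@,@@@,@,@,@@,@,@@,@
gen 17: @,@,@@@,@,@,@@,@,@@,@@
gen 18: ,@,@@@,@,@,@@,@,@@,@@@
gen 19: @,@@@,@,@,@@,@,@@,@@@,

0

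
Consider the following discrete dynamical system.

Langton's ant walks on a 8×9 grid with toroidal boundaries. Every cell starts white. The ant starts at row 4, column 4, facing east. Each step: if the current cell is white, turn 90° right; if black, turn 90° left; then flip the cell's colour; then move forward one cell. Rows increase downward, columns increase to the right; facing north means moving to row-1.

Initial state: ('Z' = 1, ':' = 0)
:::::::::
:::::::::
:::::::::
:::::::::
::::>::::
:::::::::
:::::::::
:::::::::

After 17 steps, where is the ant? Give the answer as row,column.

3,4

t=0: :::::::::
:::::::::
:::::::::
:::::::::
::::>::::
:::::::::
:::::::::
:::::::::
t=1: :::::::::
:::::::::
:::::::::
:::::::::
::::Z::::
::::v::::
:::::::::
:::::::::
t=2: :::::::::
:::::::::
:::::::::
:::::::::
::::Z::::
:::<Z::::
:::::::::
:::::::::
t=3: :::::::::
:::::::::
:::::::::
:::::::::
:::^Z::::
:::ZZ::::
:::::::::
:::::::::
t=4: :::::::::
:::::::::
:::::::::
:::::::::
:::Z>::::
:::ZZ::::
:::::::::
:::::::::
t=5: :::::::::
:::::::::
:::::::::
::::^::::
:::Z:::::
:::ZZ::::
:::::::::
:::::::::
t=6: :::::::::
:::::::::
:::::::::
::::Z>:::
:::Z:::::
:::ZZ::::
:::::::::
:::::::::
t=7: :::::::::
:::::::::
:::::::::
::::ZZ:::
:::Z:v:::
:::ZZ::::
:::::::::
:::::::::
t=8: :::::::::
:::::::::
:::::::::
::::ZZ:::
:::Z<Z:::
:::ZZ::::
:::::::::
:::::::::
t=9: :::::::::
:::::::::
:::::::::
::::^Z:::
:::ZZZ:::
:::ZZ::::
:::::::::
:::::::::
t=10: :::::::::
:::::::::
:::::::::
:::<:Z:::
:::ZZZ:::
:::ZZ::::
:::::::::
:::::::::
t=11: :::::::::
:::::::::
:::^:::::
:::Z:Z:::
:::ZZZ:::
:::ZZ::::
:::::::::
:::::::::
t=12: :::::::::
:::::::::
:::Z>::::
:::Z:Z:::
:::ZZZ:::
:::ZZ::::
:::::::::
:::::::::
t=13: :::::::::
:::::::::
:::ZZ::::
:::ZvZ:::
:::ZZZ:::
:::ZZ::::
:::::::::
:::::::::
t=14: :::::::::
:::::::::
:::ZZ::::
:::<ZZ:::
:::ZZZ:::
:::ZZ::::
:::::::::
:::::::::
t=15: :::::::::
:::::::::
:::ZZ::::
::::ZZ:::
:::vZZ:::
:::ZZ::::
:::::::::
:::::::::
t=16: :::::::::
:::::::::
:::ZZ::::
::::ZZ:::
::::>Z:::
:::ZZ::::
:::::::::
:::::::::
t=17: :::::::::
:::::::::
:::ZZ::::
::::^Z:::
:::::Z:::
:::ZZ::::
:::::::::
:::::::::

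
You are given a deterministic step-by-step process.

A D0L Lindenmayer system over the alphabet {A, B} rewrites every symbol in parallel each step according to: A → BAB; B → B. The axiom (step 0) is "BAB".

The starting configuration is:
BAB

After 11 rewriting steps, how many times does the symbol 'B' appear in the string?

step 0: BAB
step 1: BBABB
step 2: BBBABBB
step 3: BBBBABBBB
step 4: BBBBBABBBBB
step 5: BBBBBBABBBBBB
step 6: BBBBBBBABBBBBBB
step 7: BBBBBBBBABBBBBBBB
step 8: BBBBBBBBBABBBBBBBBB
step 9: BBBBBBBBBBABBBBBBBBBB
step 10: BBBBBBBBBBBABBBBBBBBBBB
step 11: BBBBBBBBBBBBABBBBBBBBBBBB

24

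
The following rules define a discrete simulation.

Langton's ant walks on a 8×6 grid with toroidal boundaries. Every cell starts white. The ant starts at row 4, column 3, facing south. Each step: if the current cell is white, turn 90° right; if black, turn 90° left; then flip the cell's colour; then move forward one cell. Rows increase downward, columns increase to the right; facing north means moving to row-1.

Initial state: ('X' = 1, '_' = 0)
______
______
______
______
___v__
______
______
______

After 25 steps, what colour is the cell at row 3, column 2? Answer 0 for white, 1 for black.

1

t=0: ______
______
______
______
___v__
______
______
______
t=1: ______
______
______
______
__<X__
______
______
______
t=2: ______
______
______
__^___
__XX__
______
______
______
t=3: ______
______
______
__X>__
__XX__
______
______
______
t=4: ______
______
______
__XX__
__Xv__
______
______
______
t=5: ______
______
______
__XX__
__X_>_
______
______
______
t=6: ______
______
______
__XX__
__X_X_
____v_
______
______
t=7: ______
______
______
__XX__
__X_X_
___<X_
______
______
t=8: ______
______
______
__XX__
__X^X_
___XX_
______
______
t=9: ______
______
______
__XX__
__XX>_
___XX_
______
______
t=10: ______
______
______
__XX^_
__XX__
___XX_
______
______
t=11: ______
______
______
__XXX>
__XX__
___XX_
______
______
t=12: ______
______
______
__XXXX
__XX_v
___XX_
______
______
t=13: ______
______
______
__XXXX
__XX<X
___XX_
______
______
t=14: ______
______
______
__XX^X
__XXXX
___XX_
______
______
t=15: ______
______
______
__X<_X
__XXXX
___XX_
______
______
t=16: ______
______
______
__X__X
__XvXX
___XX_
______
______
t=17: ______
______
______
__X__X
__X_>X
___XX_
______
______
t=18: ______
______
______
__X_^X
__X__X
___XX_
______
______
t=19: ______
______
______
__X_X>
__X__X
___XX_
______
______
t=20: ______
______
_____^
__X_X_
__X__X
___XX_
______
______
t=21: ______
______
>____X
__X_X_
__X__X
___XX_
______
______
t=22: ______
______
X____X
v_X_X_
__X__X
___XX_
______
______
t=23: ______
______
X____X
X_X_X<
__X__X
___XX_
______
______
t=24: ______
______
X____^
X_X_XX
__X__X
___XX_
______
______
t=25: ______
______
X___<_
X_X_XX
__X__X
___XX_
______
______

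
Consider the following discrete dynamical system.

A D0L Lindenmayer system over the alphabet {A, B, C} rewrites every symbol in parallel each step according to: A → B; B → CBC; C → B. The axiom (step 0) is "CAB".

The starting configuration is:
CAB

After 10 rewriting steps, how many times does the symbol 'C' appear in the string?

gen 0: CAB
gen 1: BBCBC
gen 2: CBCCBCBCBCB
gen 3: BCBCBBCBCBCBCBCBCBCBC
gen 4: CBCBCBCBCBCCBCBCBCBCBCBCBCBCBCBCBCBCBCBCBCB
gen 5: BCBCBCBCBCBCBCBCBCBCBBCBCBCBCBCBCBCBCBCBCBCBCBCBCBCBCBCBCBCBCBCBCBCBCBCBCBCBCBCBCBCBC
gen 6: CBCBCBCBCBCBCBCBCBCBCBCBCBCBCBCBCBCBCBCBCBCCBCBCBCBCBCBCBC…CBCBCBCBCBCBCBCBCBCBCBCBCBCBCBCBCBCBCBCBCBCBCBCBCBCBCBCBCB  (len 171)
gen 7: BCBCBCBCBCBCBCBCBCBCBCBCBCBCBCBCBCBCBCBCBCBCBCBCBCBCBCBCBC…BCBCBCBCBCBCBCBCBCBCBCBCBCBCBCBCBCBCBCBCBCBCBCBCBCBCBCBCBC  (len 341)
gen 8: CBCBCBCBCBCBCBCBCBCBCBCBCBCBCBCBCBCBCBCBCBCBCBCBCBCBCBCBCB…CBCBCBCBCBCBCBCBCBCBCBCBCBCBCBCBCBCBCBCBCBCBCBCBCBCBCBCBCB  (len 683)
gen 9: BCBCBCBCBCBCBCBCBCBCBCBCBCBCBCBCBCBCBCBCBCBCBCBCBCBCBCBCBC…BCBCBCBCBCBCBCBCBCBCBCBCBCBCBCBCBCBCBCBCBCBCBCBCBCBCBCBCBC  (len 1365)
gen 10: CBCBCBCBCBCBCBCBCBCBCBCBCBCBCBCBCBCBCBCBCBCBCBCBCBCBCBCBCB…CBCBCBCBCBCBCBCBCBCBCBCBCBCBCBCBCBCBCBCBCBCBCBCBCBCBCBCBCB  (len 2731)

1366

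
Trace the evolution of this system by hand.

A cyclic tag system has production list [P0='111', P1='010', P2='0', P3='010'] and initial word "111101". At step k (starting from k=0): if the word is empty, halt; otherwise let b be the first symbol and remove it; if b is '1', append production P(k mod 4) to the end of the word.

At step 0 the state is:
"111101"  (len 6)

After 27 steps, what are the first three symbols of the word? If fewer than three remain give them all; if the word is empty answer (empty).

001

step 0: "111101"  (len 6)
step 1: "11101111"  (len 8)
step 2: "1101111010"  (len 10)
step 3: "1011110100"  (len 10)
step 4: "011110100010"  (len 12)
step 5: "11110100010"  (len 11)
step 6: "1110100010010"  (len 13)
step 7: "1101000100100"  (len 13)
step 8: "101000100100010"  (len 15)
step 9: "01000100100010111"  (len 17)
step 10: "1000100100010111"  (len 16)
step 11: "0001001000101110"  (len 16)
step 12: "001001000101110"  (len 15)
step 13: "01001000101110"  (len 14)
step 14: "1001000101110"  (len 13)
step 15: "0010001011100"  (len 13)
step 16: "010001011100"  (len 12)
step 17: "10001011100"  (len 11)
step 18: "0001011100010"  (len 13)
step 19: "001011100010"  (len 12)
step 20: "01011100010"  (len 11)
step 21: "1011100010"  (len 10)
step 22: "011100010010"  (len 12)
step 23: "11100010010"  (len 11)
step 24: "1100010010010"  (len 13)
step 25: "100010010010111"  (len 15)
step 26: "00010010010111010"  (len 17)
step 27: "0010010010111010"  (len 16)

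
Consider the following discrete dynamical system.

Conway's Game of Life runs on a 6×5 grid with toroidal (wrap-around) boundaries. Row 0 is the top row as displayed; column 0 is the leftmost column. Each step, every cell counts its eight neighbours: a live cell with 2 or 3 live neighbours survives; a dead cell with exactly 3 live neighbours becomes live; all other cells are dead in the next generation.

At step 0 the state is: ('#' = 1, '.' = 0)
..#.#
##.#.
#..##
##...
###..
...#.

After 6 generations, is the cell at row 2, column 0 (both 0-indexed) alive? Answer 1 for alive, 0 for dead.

0) ..#.#
##.#.
#..##
##...
###..
...#.
1) ###.#
.#...
...#.
...#.
#.#.#
#..##
2) ..#..
.#.##
..#..
..##.
###..
.....
3) ..##.
.#.#.
.#..#
...#.
.###.
..#..
4) .#.#.
##.##
#..##
##.##
.#.#.
.....
5) .#.#.
.#...
.....
.#...
.#.#.
.....
6) ..#..
..#..
.....
..#..
..#..
.....

0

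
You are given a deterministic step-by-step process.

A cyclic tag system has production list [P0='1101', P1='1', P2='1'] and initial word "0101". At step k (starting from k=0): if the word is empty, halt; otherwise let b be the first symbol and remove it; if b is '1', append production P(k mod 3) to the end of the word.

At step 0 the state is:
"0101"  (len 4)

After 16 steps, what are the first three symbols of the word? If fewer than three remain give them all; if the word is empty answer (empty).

110

t=0: "0101"  (len 4)
t=1: "101"  (len 3)
t=2: "011"  (len 3)
t=3: "11"  (len 2)
t=4: "11101"  (len 5)
t=5: "11011"  (len 5)
t=6: "10111"  (len 5)
t=7: "01111101"  (len 8)
t=8: "1111101"  (len 7)
t=9: "1111011"  (len 7)
t=10: "1110111101"  (len 10)
t=11: "1101111011"  (len 10)
t=12: "1011110111"  (len 10)
t=13: "0111101111101"  (len 13)
t=14: "111101111101"  (len 12)
t=15: "111011111011"  (len 12)
t=16: "110111110111101"  (len 15)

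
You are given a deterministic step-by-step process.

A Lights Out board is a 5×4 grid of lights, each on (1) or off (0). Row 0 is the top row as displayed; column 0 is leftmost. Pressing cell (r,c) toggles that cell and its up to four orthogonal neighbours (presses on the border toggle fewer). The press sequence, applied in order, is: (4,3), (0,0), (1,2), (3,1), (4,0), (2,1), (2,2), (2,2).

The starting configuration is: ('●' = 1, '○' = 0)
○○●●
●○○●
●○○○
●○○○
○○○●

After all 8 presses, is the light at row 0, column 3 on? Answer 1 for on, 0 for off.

step 0: ○○●●
●○○●
●○○○
●○○○
○○○●
step 1: ○○●●
●○○●
●○○○
●○○●
○○●○
step 2: ●●●●
○○○●
●○○○
●○○●
○○●○
step 3: ●●○●
○●●○
●○●○
●○○●
○○●○
step 4: ●●○●
○●●○
●●●○
○●●●
○●●○
step 5: ●●○●
○●●○
●●●○
●●●●
●○●○
step 6: ●●○●
○○●○
○○○○
●○●●
●○●○
step 7: ●●○●
○○○○
○●●●
●○○●
●○●○
step 8: ●●○●
○○●○
○○○○
●○●●
●○●○

1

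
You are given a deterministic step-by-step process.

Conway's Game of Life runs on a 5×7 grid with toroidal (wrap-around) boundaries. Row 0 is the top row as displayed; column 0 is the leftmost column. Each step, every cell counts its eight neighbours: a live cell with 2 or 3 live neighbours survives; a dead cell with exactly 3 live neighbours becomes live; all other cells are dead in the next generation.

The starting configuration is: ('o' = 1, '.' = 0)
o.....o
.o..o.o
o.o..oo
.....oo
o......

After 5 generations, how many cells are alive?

k=0  o.....o
.o..o.o
o.o..oo
.....oo
o......
k=1  .o...oo
.o.....
.o..o..
.o...o.
o....o.
k=2  .o...oo
.oo..o.
ooo....
oo..ooo
oo..oo.
k=3  .......
.....o.
...oo..
...oo..
..o....
k=4  .......
....o..
...o.o.
..o.o..
...o...
k=5  .......
....o..
...o.o.
..o.o..
...o...

6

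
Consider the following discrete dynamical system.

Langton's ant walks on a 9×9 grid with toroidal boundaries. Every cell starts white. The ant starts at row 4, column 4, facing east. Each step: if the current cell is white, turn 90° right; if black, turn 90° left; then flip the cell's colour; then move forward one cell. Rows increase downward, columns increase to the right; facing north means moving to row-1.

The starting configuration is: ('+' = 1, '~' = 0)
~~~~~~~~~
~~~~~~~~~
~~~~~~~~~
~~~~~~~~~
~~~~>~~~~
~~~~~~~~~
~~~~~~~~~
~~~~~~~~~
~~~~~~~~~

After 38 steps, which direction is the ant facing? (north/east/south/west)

[0] ~~~~~~~~~
~~~~~~~~~
~~~~~~~~~
~~~~~~~~~
~~~~>~~~~
~~~~~~~~~
~~~~~~~~~
~~~~~~~~~
~~~~~~~~~
[1] ~~~~~~~~~
~~~~~~~~~
~~~~~~~~~
~~~~~~~~~
~~~~+~~~~
~~~~v~~~~
~~~~~~~~~
~~~~~~~~~
~~~~~~~~~
[2] ~~~~~~~~~
~~~~~~~~~
~~~~~~~~~
~~~~~~~~~
~~~~+~~~~
~~~<+~~~~
~~~~~~~~~
~~~~~~~~~
~~~~~~~~~
[3] ~~~~~~~~~
~~~~~~~~~
~~~~~~~~~
~~~~~~~~~
~~~^+~~~~
~~~++~~~~
~~~~~~~~~
~~~~~~~~~
~~~~~~~~~
[4] ~~~~~~~~~
~~~~~~~~~
~~~~~~~~~
~~~~~~~~~
~~~+>~~~~
~~~++~~~~
~~~~~~~~~
~~~~~~~~~
~~~~~~~~~
[5] ~~~~~~~~~
~~~~~~~~~
~~~~~~~~~
~~~~^~~~~
~~~+~~~~~
~~~++~~~~
~~~~~~~~~
~~~~~~~~~
~~~~~~~~~
[6] ~~~~~~~~~
~~~~~~~~~
~~~~~~~~~
~~~~+>~~~
~~~+~~~~~
~~~++~~~~
~~~~~~~~~
~~~~~~~~~
~~~~~~~~~
[7] ~~~~~~~~~
~~~~~~~~~
~~~~~~~~~
~~~~++~~~
~~~+~v~~~
~~~++~~~~
~~~~~~~~~
~~~~~~~~~
~~~~~~~~~
[8] ~~~~~~~~~
~~~~~~~~~
~~~~~~~~~
~~~~++~~~
~~~+<+~~~
~~~++~~~~
~~~~~~~~~
~~~~~~~~~
~~~~~~~~~
[9] ~~~~~~~~~
~~~~~~~~~
~~~~~~~~~
~~~~^+~~~
~~~+++~~~
~~~++~~~~
~~~~~~~~~
~~~~~~~~~
~~~~~~~~~
[10] ~~~~~~~~~
~~~~~~~~~
~~~~~~~~~
~~~<~+~~~
~~~+++~~~
~~~++~~~~
~~~~~~~~~
~~~~~~~~~
~~~~~~~~~
[11] ~~~~~~~~~
~~~~~~~~~
~~~^~~~~~
~~~+~+~~~
~~~+++~~~
~~~++~~~~
~~~~~~~~~
~~~~~~~~~
~~~~~~~~~
[12] ~~~~~~~~~
~~~~~~~~~
~~~+>~~~~
~~~+~+~~~
~~~+++~~~
~~~++~~~~
~~~~~~~~~
~~~~~~~~~
~~~~~~~~~
[13] ~~~~~~~~~
~~~~~~~~~
~~~++~~~~
~~~+v+~~~
~~~+++~~~
~~~++~~~~
~~~~~~~~~
~~~~~~~~~
~~~~~~~~~
[14] ~~~~~~~~~
~~~~~~~~~
~~~++~~~~
~~~<++~~~
~~~+++~~~
~~~++~~~~
~~~~~~~~~
~~~~~~~~~
~~~~~~~~~
[15] ~~~~~~~~~
~~~~~~~~~
~~~++~~~~
~~~~++~~~
~~~v++~~~
~~~++~~~~
~~~~~~~~~
~~~~~~~~~
~~~~~~~~~
[16] ~~~~~~~~~
~~~~~~~~~
~~~++~~~~
~~~~++~~~
~~~~>+~~~
~~~++~~~~
~~~~~~~~~
~~~~~~~~~
~~~~~~~~~
[17] ~~~~~~~~~
~~~~~~~~~
~~~++~~~~
~~~~^+~~~
~~~~~+~~~
~~~++~~~~
~~~~~~~~~
~~~~~~~~~
~~~~~~~~~
[18] ~~~~~~~~~
~~~~~~~~~
~~~++~~~~
~~~<~+~~~
~~~~~+~~~
~~~++~~~~
~~~~~~~~~
~~~~~~~~~
~~~~~~~~~
[19] ~~~~~~~~~
~~~~~~~~~
~~~^+~~~~
~~~+~+~~~
~~~~~+~~~
~~~++~~~~
~~~~~~~~~
~~~~~~~~~
~~~~~~~~~
[20] ~~~~~~~~~
~~~~~~~~~
~~<~+~~~~
~~~+~+~~~
~~~~~+~~~
~~~++~~~~
~~~~~~~~~
~~~~~~~~~
~~~~~~~~~
[21] ~~~~~~~~~
~~^~~~~~~
~~+~+~~~~
~~~+~+~~~
~~~~~+~~~
~~~++~~~~
~~~~~~~~~
~~~~~~~~~
~~~~~~~~~
[22] ~~~~~~~~~
~~+>~~~~~
~~+~+~~~~
~~~+~+~~~
~~~~~+~~~
~~~++~~~~
~~~~~~~~~
~~~~~~~~~
~~~~~~~~~
[23] ~~~~~~~~~
~~++~~~~~
~~+v+~~~~
~~~+~+~~~
~~~~~+~~~
~~~++~~~~
~~~~~~~~~
~~~~~~~~~
~~~~~~~~~
[24] ~~~~~~~~~
~~++~~~~~
~~<++~~~~
~~~+~+~~~
~~~~~+~~~
~~~++~~~~
~~~~~~~~~
~~~~~~~~~
~~~~~~~~~
[25] ~~~~~~~~~
~~++~~~~~
~~~++~~~~
~~v+~+~~~
~~~~~+~~~
~~~++~~~~
~~~~~~~~~
~~~~~~~~~
~~~~~~~~~
[26] ~~~~~~~~~
~~++~~~~~
~~~++~~~~
~<++~+~~~
~~~~~+~~~
~~~++~~~~
~~~~~~~~~
~~~~~~~~~
~~~~~~~~~
[27] ~~~~~~~~~
~~++~~~~~
~^~++~~~~
~+++~+~~~
~~~~~+~~~
~~~++~~~~
~~~~~~~~~
~~~~~~~~~
~~~~~~~~~
[28] ~~~~~~~~~
~~++~~~~~
~+>++~~~~
~+++~+~~~
~~~~~+~~~
~~~++~~~~
~~~~~~~~~
~~~~~~~~~
~~~~~~~~~
[29] ~~~~~~~~~
~~++~~~~~
~++++~~~~
~+v+~+~~~
~~~~~+~~~
~~~++~~~~
~~~~~~~~~
~~~~~~~~~
~~~~~~~~~
[30] ~~~~~~~~~
~~++~~~~~
~++++~~~~
~+~>~+~~~
~~~~~+~~~
~~~++~~~~
~~~~~~~~~
~~~~~~~~~
~~~~~~~~~
[31] ~~~~~~~~~
~~++~~~~~
~++^+~~~~
~+~~~+~~~
~~~~~+~~~
~~~++~~~~
~~~~~~~~~
~~~~~~~~~
~~~~~~~~~
[32] ~~~~~~~~~
~~++~~~~~
~+<~+~~~~
~+~~~+~~~
~~~~~+~~~
~~~++~~~~
~~~~~~~~~
~~~~~~~~~
~~~~~~~~~
[33] ~~~~~~~~~
~~++~~~~~
~+~~+~~~~
~+v~~+~~~
~~~~~+~~~
~~~++~~~~
~~~~~~~~~
~~~~~~~~~
~~~~~~~~~
[34] ~~~~~~~~~
~~++~~~~~
~+~~+~~~~
~<+~~+~~~
~~~~~+~~~
~~~++~~~~
~~~~~~~~~
~~~~~~~~~
~~~~~~~~~
[35] ~~~~~~~~~
~~++~~~~~
~+~~+~~~~
~~+~~+~~~
~v~~~+~~~
~~~++~~~~
~~~~~~~~~
~~~~~~~~~
~~~~~~~~~
[36] ~~~~~~~~~
~~++~~~~~
~+~~+~~~~
~~+~~+~~~
<+~~~+~~~
~~~++~~~~
~~~~~~~~~
~~~~~~~~~
~~~~~~~~~
[37] ~~~~~~~~~
~~++~~~~~
~+~~+~~~~
^~+~~+~~~
++~~~+~~~
~~~++~~~~
~~~~~~~~~
~~~~~~~~~
~~~~~~~~~
[38] ~~~~~~~~~
~~++~~~~~
~+~~+~~~~
+>+~~+~~~
++~~~+~~~
~~~++~~~~
~~~~~~~~~
~~~~~~~~~
~~~~~~~~~

east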